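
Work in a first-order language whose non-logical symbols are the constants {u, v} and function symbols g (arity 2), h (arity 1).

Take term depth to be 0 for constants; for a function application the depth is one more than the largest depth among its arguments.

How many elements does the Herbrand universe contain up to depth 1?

Write N_k for the number of ground terms of depth ≤ k. A term of depth ≤ k is either a constant or a function symbol applied to arguments of depth ≤ k−1, so N_k = 2 + N_{k-1}^2 + N_{k-1}.
N_0 = 2
N_1 = 2 + 2^2 + 2 = 8
Explicitly: u, v, g(u, u), g(u, v), g(v, u), g(v, v), h(u), h(v).

8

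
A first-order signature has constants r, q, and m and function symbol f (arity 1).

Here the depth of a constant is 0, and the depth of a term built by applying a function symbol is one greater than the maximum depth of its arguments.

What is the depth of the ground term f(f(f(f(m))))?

depth(f(m)) = 1 + depth(m) = 1 + 0 = 1
depth(f(f(m))) = 1 + depth(f(m)) = 1 + 1 = 2
depth(f(f(f(m)))) = 1 + depth(f(f(m))) = 1 + 2 = 3
depth(f(f(f(f(m))))) = 1 + depth(f(f(f(m)))) = 1 + 3 = 4

4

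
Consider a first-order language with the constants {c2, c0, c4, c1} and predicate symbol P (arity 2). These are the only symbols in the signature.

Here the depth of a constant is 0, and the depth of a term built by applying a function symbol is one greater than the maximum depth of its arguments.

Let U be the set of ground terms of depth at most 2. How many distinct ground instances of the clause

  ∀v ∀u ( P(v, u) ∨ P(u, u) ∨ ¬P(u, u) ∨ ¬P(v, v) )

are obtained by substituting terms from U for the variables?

16

Ground terms of depth ≤ 2:
  With no function symbols every ground term is a constant, so there are exactly 4 ground terms at every depth bound.
  N_0 = 4
  N_1 = 4
  N_2 = 4
  Explicitly: c2, c0, c4, c1.
So there are 4 ground terms available for substitution.
Each of v, u ranges independently over the available ground terms, and distinct assignments produce distinct instances.
Number of ground instances = 4^2 = 16.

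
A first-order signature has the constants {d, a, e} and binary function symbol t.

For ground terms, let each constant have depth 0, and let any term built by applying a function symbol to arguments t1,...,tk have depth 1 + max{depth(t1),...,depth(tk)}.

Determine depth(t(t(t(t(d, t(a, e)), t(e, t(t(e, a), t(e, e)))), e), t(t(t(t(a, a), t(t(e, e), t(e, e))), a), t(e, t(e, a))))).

6

depth(t(a, e)) = 1 + max(0, 0) = 1
depth(t(d, t(a, e))) = 1 + max(0, 1) = 2
depth(t(e, a)) = 1 + max(0, 0) = 1
depth(t(e, e)) = 1 + max(0, 0) = 1
depth(t(t(e, a), t(e, e))) = 1 + max(1, 1) = 2
depth(t(e, t(t(e, a), t(e, e)))) = 1 + max(0, 2) = 3
depth(t(t(d, t(a, e)), t(e, t(t(e, a), t(e, e))))) = 1 + max(2, 3) = 4
depth(t(t(t(d, t(a, e)), t(e, t(t(e, a), t(e, e)))), e)) = 1 + max(4, 0) = 5
depth(t(a, a)) = 1 + max(0, 0) = 1
depth(t(t(e, e), t(e, e))) = 1 + max(1, 1) = 2
depth(t(t(a, a), t(t(e, e), t(e, e)))) = 1 + max(1, 2) = 3
depth(t(t(t(a, a), t(t(e, e), t(e, e))), a)) = 1 + max(3, 0) = 4
depth(t(e, t(e, a))) = 1 + max(0, 1) = 2
depth(t(t(t(t(a, a), t(t(e, e), t(e, e))), a), t(e, t(e, a)))) = 1 + max(4, 2) = 5
depth(t(t(t(t(d, t(a, e)), t(e, t(t(e, a), t(e, e)))), e), t(t(t(t(a, a), t(t(e, e), t(e, e))), a), t(e, t(e, a))))) = 1 + max(5, 5) = 6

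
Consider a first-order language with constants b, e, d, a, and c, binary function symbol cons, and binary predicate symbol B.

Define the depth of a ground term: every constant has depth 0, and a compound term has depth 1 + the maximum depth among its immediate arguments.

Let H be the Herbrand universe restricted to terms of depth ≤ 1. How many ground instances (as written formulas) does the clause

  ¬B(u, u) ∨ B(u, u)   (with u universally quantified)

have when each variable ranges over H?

Ground terms of depth ≤ 1:
  If N_k denotes the number of depth-≤k ground terms, the 5 constants give N_0 = 5, and each function symbol of arity r contributes N_{k-1}^r new terms at level k: N_k = 5 + N_{k-1}^2.
  N_0 = 5
  N_1 = 5 + 5^2 = 30
So there are 30 ground terms available for substitution.
There is 1 variable to instantiate (u),  occurring in at least one literal, so different choices give different ground instances.
Number of ground instances = 30.

30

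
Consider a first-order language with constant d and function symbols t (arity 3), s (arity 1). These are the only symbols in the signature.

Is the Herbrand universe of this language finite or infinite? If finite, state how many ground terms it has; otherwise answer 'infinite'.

The signature has at least one function symbol (t, arity 3) and at least one constant (d).
Iterating t gives infinitely many distinct ground terms: d, t(d, d, d), t(t(d, d, d), t(d, d, d), t(d, d, d)), ...
So the Herbrand universe is infinite.

infinite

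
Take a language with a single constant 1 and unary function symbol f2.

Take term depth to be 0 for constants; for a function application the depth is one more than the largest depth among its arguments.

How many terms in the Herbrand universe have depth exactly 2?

1

Write N_k for the number of ground terms of depth ≤ k. A term of depth ≤ k is either a constant or a function symbol applied to arguments of depth ≤ k−1, so N_k = 1 + N_{k-1}.
N_0 = 1
N_1 = 1 + 1 = 2
N_2 = 1 + 2 = 3
Terms of depth exactly 2: N_2 − N_1 = 3 − 2 = 1.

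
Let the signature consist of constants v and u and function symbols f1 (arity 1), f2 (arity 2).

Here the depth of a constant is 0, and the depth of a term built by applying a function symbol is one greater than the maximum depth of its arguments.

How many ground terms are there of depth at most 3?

5552

If N_k denotes the number of depth-≤k ground terms, the 2 constants give N_0 = 2, and each function symbol of arity r contributes N_{k-1}^r new terms at level k: N_k = 2 + N_{k-1} + N_{k-1}^2.
N_0 = 2
N_1 = 2 + 2 + 2^2 = 8
N_2 = 2 + 8 + 8^2 = 74
N_3 = 2 + 74 + 74^2 = 5552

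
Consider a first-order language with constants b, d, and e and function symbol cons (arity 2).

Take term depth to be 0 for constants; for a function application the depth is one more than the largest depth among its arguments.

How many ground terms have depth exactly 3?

Let N_k = |{terms of depth ≤ k}|. Then N_0 = 3 and N_k = 3 + N_{k-1}^2 for k ≥ 1 (one summand per function symbol, arity giving the exponent).
N_0 = 3
N_1 = 3 + 3^2 = 12
N_2 = 3 + 12^2 = 147
N_3 = 3 + 147^2 = 21612
Terms of depth exactly 3: N_3 − N_2 = 21612 − 147 = 21465.

21465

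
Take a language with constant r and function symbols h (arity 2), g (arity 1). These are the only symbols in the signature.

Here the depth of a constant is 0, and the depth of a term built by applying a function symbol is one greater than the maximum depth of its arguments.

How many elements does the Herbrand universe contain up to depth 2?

13

If N_k denotes the number of depth-≤k ground terms, the 1 constant gives N_0 = 1, and each function symbol of arity r contributes N_{k-1}^r new terms at level k: N_k = 1 + N_{k-1}^2 + N_{k-1}.
N_0 = 1
N_1 = 1 + 1^2 + 1 = 3
N_2 = 1 + 3^2 + 3 = 13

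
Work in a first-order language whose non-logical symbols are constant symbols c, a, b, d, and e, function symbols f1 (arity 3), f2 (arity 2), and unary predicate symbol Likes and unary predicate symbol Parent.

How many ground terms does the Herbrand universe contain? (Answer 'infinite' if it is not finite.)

The signature has at least one function symbol (f1, arity 3) and at least one constant (c).
Iterating f1 gives infinitely many distinct ground terms: c, f1(c, c, c), f1(f1(c, c, c), f1(c, c, c), f1(c, c, c)), ...
So the Herbrand universe is infinite.

infinite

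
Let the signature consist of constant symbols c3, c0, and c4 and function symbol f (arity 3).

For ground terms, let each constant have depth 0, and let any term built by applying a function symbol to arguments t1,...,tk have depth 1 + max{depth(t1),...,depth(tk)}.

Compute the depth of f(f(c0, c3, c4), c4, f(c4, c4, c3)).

depth(f(c0, c3, c4)) = 1 + max(0, 0, 0) = 1
depth(f(c4, c4, c3)) = 1 + max(0, 0, 0) = 1
depth(f(f(c0, c3, c4), c4, f(c4, c4, c3))) = 1 + max(1, 0, 1) = 2

2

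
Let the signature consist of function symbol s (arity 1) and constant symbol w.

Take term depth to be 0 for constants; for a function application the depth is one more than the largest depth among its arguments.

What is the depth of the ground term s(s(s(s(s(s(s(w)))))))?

7

depth(s(w)) = 1 + depth(w) = 1 + 0 = 1
depth(s(s(w))) = 1 + depth(s(w)) = 1 + 1 = 2
depth(s(s(s(w)))) = 1 + depth(s(s(w))) = 1 + 2 = 3
depth(s(s(s(s(w))))) = 1 + depth(s(s(s(w)))) = 1 + 3 = 4
depth(s(s(s(s(s(w)))))) = 1 + depth(s(s(s(s(w))))) = 1 + 4 = 5
depth(s(s(s(s(s(s(w))))))) = 1 + depth(s(s(s(s(s(w)))))) = 1 + 5 = 6
depth(s(s(s(s(s(s(s(w)))))))) = 1 + depth(s(s(s(s(s(s(w))))))) = 1 + 6 = 7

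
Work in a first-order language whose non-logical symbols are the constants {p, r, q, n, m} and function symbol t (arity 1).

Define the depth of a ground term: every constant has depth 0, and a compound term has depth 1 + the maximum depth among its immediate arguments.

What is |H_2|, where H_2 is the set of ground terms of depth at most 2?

15

Write N_k for the number of ground terms of depth ≤ k. A term of depth ≤ k is either a constant or a function symbol applied to arguments of depth ≤ k−1, so N_k = 5 + N_{k-1}.
N_0 = 5
N_1 = 5 + 5 = 10
N_2 = 5 + 10 = 15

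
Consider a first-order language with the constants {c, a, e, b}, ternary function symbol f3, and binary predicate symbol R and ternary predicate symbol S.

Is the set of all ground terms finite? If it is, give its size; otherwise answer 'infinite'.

The signature has at least one function symbol (f3, arity 3) and at least one constant (c).
Iterating f3 gives infinitely many distinct ground terms: c, f3(c, c, c), f3(f3(c, c, c), f3(c, c, c), f3(c, c, c)), ...
So the Herbrand universe is infinite.

infinite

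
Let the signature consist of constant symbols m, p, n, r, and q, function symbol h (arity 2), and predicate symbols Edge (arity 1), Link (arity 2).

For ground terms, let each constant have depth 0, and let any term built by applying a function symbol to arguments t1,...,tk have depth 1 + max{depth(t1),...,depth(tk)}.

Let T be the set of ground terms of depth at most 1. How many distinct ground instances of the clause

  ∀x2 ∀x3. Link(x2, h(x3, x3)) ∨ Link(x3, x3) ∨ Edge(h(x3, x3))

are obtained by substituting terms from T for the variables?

Ground terms of depth ≤ 1:
  Let N_k = |{terms of depth ≤ k}|. Then N_0 = 5 and N_k = 5 + N_{k-1}^2 for k ≥ 1 (one summand per function symbol, arity giving the exponent).
  N_0 = 5
  N_1 = 5 + 5^2 = 30
So there are 30 ground terms available for substitution.
Each of x2, x3 ranges independently over the available ground terms, and distinct assignments produce distinct instances.
Number of ground instances = 30^2 = 900.

900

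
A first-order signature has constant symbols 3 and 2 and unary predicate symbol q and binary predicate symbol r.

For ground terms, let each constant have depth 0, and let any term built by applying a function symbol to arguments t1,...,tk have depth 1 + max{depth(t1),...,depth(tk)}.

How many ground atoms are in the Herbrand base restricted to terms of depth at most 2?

6

First count ground terms of depth ≤ 2.
With no function symbols every ground term is a constant, so there are exactly 2 ground terms at every depth bound.
N_0 = 2
N_1 = 2
N_2 = 2
Explicitly: 3, 2.
So |H| = 2.
For each predicate symbol, the number of ground atoms is |H| raised to its arity; summing:
  q: 2;  r: 2^2 = 4
Total ground atoms: 2 + 4 = 6.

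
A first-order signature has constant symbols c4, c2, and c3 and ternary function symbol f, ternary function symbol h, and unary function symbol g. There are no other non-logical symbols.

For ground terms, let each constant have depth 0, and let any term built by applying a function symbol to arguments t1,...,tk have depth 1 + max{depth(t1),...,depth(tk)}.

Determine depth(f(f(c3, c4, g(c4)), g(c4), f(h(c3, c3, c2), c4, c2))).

3

depth(g(c4)) = 1 + depth(c4) = 1 + 0 = 1
depth(f(c3, c4, g(c4))) = 1 + max(0, 0, 1) = 2
depth(h(c3, c3, c2)) = 1 + max(0, 0, 0) = 1
depth(f(h(c3, c3, c2), c4, c2)) = 1 + max(1, 0, 0) = 2
depth(f(f(c3, c4, g(c4)), g(c4), f(h(c3, c3, c2), c4, c2))) = 1 + max(2, 1, 2) = 3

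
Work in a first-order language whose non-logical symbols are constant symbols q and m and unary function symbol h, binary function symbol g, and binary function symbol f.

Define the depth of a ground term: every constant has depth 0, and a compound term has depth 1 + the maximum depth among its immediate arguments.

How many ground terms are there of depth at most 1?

Let N_k = |{terms of depth ≤ k}|. Then N_0 = 2 and N_k = 2 + N_{k-1} + N_{k-1}^2 + N_{k-1}^2 for k ≥ 1 (one summand per function symbol, arity giving the exponent).
N_0 = 2
N_1 = 2 + 2 + 2^2 + 2^2 = 12
Explicitly: q, m, h(q), h(m), g(q, q), g(q, m), g(m, q), g(m, m), f(q, q), f(q, m), f(m, q), f(m, m).

12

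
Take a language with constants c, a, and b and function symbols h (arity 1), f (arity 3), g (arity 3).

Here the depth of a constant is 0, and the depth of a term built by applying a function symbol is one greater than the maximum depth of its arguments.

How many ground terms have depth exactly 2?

432003

Let N_k = |{terms of depth ≤ k}|. Then N_0 = 3 and N_k = 3 + N_{k-1} + N_{k-1}^3 + N_{k-1}^3 for k ≥ 1 (one summand per function symbol, arity giving the exponent).
N_0 = 3
N_1 = 3 + 3 + 3^3 + 3^3 = 60
N_2 = 3 + 60 + 60^3 + 60^3 = 432063
Terms of depth exactly 2: N_2 − N_1 = 432063 − 60 = 432003.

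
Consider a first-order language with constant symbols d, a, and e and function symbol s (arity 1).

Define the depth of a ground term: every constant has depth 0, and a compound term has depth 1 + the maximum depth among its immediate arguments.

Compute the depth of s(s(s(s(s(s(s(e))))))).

7

depth(s(e)) = 1 + depth(e) = 1 + 0 = 1
depth(s(s(e))) = 1 + depth(s(e)) = 1 + 1 = 2
depth(s(s(s(e)))) = 1 + depth(s(s(e))) = 1 + 2 = 3
depth(s(s(s(s(e))))) = 1 + depth(s(s(s(e)))) = 1 + 3 = 4
depth(s(s(s(s(s(e)))))) = 1 + depth(s(s(s(s(e))))) = 1 + 4 = 5
depth(s(s(s(s(s(s(e))))))) = 1 + depth(s(s(s(s(s(e)))))) = 1 + 5 = 6
depth(s(s(s(s(s(s(s(e)))))))) = 1 + depth(s(s(s(s(s(s(e))))))) = 1 + 6 = 7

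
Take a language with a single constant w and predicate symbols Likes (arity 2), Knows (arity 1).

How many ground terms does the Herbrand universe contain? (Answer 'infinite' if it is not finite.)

1

There are no function symbols, so the only ground term is the single constant.
The Herbrand universe is {w}, finite with 1 element.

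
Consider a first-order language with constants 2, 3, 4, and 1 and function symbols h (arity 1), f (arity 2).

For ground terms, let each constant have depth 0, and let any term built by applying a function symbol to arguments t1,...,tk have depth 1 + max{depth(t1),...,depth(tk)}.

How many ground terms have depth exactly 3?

364820

If N_k denotes the number of depth-≤k ground terms, the 4 constants give N_0 = 4, and each function symbol of arity r contributes N_{k-1}^r new terms at level k: N_k = 4 + N_{k-1} + N_{k-1}^2.
N_0 = 4
N_1 = 4 + 4 + 4^2 = 24
N_2 = 4 + 24 + 24^2 = 604
N_3 = 4 + 604 + 604^2 = 365424
Terms of depth exactly 3: N_3 − N_2 = 365424 − 604 = 364820.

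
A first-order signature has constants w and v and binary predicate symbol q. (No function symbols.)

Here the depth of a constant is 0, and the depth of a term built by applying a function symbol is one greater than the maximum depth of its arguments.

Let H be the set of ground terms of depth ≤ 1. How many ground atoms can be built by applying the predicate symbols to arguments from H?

4

First count ground terms of depth ≤ 1.
With no function symbols every ground term is a constant, so there are exactly 2 ground terms at every depth bound.
N_0 = 2
N_1 = 2
So |H| = 2.
Ground atoms are formed by filling each argument slot of a predicate with a term from H, so an r-ary predicate gives |H|^r atoms:
  q: 2^2 = 4
Total ground atoms: 4.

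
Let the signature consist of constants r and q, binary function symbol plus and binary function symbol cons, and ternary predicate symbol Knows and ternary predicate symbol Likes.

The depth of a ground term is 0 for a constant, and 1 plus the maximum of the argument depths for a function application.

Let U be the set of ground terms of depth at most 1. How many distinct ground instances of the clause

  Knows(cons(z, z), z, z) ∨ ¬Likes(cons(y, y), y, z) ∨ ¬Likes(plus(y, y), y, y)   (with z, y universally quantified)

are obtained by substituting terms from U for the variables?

Ground terms of depth ≤ 1:
  Let N_k = |{terms of depth ≤ k}|. Then N_0 = 2 and N_k = 2 + N_{k-1}^2 + N_{k-1}^2 for k ≥ 1 (one summand per function symbol, arity giving the exponent).
  N_0 = 2
  N_1 = 2 + 2^2 + 2^2 = 10
So there are 10 ground terms available for substitution.
The clause has 2 distinct variables (z, y), each appearing in the body. In the free term algebra distinct substitutions yield syntactically distinct ground instances.
Number of ground instances = 10^2 = 100.

100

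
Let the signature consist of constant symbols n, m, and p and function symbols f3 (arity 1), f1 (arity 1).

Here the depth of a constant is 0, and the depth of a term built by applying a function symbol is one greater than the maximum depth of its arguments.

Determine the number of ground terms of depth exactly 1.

Let N_k count ground terms of depth at most k. Each non-constant term of depth ≤ k is some function symbol applied to depth-≤(k−1) arguments, giving N_k = 3 + N_{k-1} + N_{k-1}.
N_0 = 3
N_1 = 3 + 3 + 3 = 9
Terms of depth exactly 1: N_1 − N_0 = 9 − 3 = 6.

6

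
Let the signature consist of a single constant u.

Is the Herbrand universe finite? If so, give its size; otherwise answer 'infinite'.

There are no function symbols, so the only ground term is the single constant.
The Herbrand universe is {u}, finite with 1 element.

1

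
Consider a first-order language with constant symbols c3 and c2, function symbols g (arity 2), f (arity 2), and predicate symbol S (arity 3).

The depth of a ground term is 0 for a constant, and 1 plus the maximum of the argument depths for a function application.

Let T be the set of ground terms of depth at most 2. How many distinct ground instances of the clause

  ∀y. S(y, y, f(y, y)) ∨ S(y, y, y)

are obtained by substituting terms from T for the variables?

Ground terms of depth ≤ 2:
  If N_k denotes the number of depth-≤k ground terms, the 2 constants give N_0 = 2, and each function symbol of arity r contributes N_{k-1}^r new terms at level k: N_k = 2 + N_{k-1}^2 + N_{k-1}^2.
  N_0 = 2
  N_1 = 2 + 2^2 + 2^2 = 10
  N_2 = 2 + 10^2 + 10^2 = 202
So there are 202 ground terms available for substitution.
The variable y ranges independently over the available ground terms, and distinct assignments produce distinct instances.
Number of ground instances = 202.

202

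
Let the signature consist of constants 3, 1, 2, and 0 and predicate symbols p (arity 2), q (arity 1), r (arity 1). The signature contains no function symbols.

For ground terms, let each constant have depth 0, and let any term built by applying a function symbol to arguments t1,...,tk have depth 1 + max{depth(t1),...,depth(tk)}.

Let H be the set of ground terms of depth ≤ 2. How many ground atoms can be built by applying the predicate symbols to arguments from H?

24

First count ground terms of depth ≤ 2.
With no function symbols every ground term is a constant, so there are exactly 4 ground terms at every depth bound.
N_0 = 4
N_1 = 4
N_2 = 4
Explicitly: 3, 1, 2, 0.
So |H| = 4.
A ground atom is a predicate applied to a tuple of terms from H, so the count is the sum over predicates of |H|^arity:
  p: 4^2 = 16;  q: 4;  r: 4
Total ground atoms: 16 + 4 + 4 = 24.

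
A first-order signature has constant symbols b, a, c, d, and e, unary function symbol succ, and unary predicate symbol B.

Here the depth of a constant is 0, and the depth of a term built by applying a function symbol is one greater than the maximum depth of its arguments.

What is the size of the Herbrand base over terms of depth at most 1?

First count ground terms of depth ≤ 1.
Let N_k = |{terms of depth ≤ k}|. Then N_0 = 5 and N_k = 5 + N_{k-1} for k ≥ 1 (one summand per function symbol, arity giving the exponent).
N_0 = 5
N_1 = 5 + 5 = 10
Explicitly: b, a, c, d, e, succ(b), succ(a), succ(c), succ(d), succ(e).
So |H| = 10.
For each predicate symbol, the number of ground atoms is |H| raised to its arity; summing:
  B: 10
Total ground atoms: 10.

10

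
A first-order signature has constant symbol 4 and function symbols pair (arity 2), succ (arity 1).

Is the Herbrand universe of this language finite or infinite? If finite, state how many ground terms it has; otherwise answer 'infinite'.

infinite

The signature has at least one function symbol (pair, arity 2) and at least one constant (4).
Iterating pair gives infinitely many distinct ground terms: 4, pair(4, 4), pair(pair(4, 4), pair(4, 4)), ...
So the Herbrand universe is infinite.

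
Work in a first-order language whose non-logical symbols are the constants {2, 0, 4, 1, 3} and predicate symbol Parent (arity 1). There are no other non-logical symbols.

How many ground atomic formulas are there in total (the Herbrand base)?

5

With no function symbols, the Herbrand universe is just the 5 constants.
Ground atoms per predicate: Parent: 5.
Herbrand base size = 5 = 5.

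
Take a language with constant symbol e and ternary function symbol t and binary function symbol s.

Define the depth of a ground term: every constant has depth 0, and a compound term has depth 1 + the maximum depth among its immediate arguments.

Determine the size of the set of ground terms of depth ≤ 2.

Write N_k for the number of ground terms of depth ≤ k. A term of depth ≤ k is either a constant or a function symbol applied to arguments of depth ≤ k−1, so N_k = 1 + N_{k-1}^3 + N_{k-1}^2.
N_0 = 1
N_1 = 1 + 1^3 + 1^2 = 3
N_2 = 1 + 3^3 + 3^2 = 37

37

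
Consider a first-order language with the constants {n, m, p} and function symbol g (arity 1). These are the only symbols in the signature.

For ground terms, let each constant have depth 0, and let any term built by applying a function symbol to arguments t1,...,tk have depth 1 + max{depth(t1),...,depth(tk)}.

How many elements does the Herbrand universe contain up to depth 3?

12

If N_k denotes the number of depth-≤k ground terms, the 3 constants give N_0 = 3, and each function symbol of arity r contributes N_{k-1}^r new terms at level k: N_k = 3 + N_{k-1}.
N_0 = 3
N_1 = 3 + 3 = 6
N_2 = 3 + 6 = 9
N_3 = 3 + 9 = 12
Explicitly: n, m, p, g(n), g(m), g(p), g(g(n)), g(g(m)), g(g(p)), g(g(g(n))), g(g(g(m))), g(g(g(p))).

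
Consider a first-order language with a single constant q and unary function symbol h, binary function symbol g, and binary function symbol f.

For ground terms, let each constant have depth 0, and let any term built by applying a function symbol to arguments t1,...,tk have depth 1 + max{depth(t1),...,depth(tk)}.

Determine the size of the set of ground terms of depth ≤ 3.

2776

Let N_k = |{terms of depth ≤ k}|. Then N_0 = 1 and N_k = 1 + N_{k-1} + N_{k-1}^2 + N_{k-1}^2 for k ≥ 1 (one summand per function symbol, arity giving the exponent).
N_0 = 1
N_1 = 1 + 1 + 1^2 + 1^2 = 4
N_2 = 1 + 4 + 4^2 + 4^2 = 37
N_3 = 1 + 37 + 37^2 + 37^2 = 2776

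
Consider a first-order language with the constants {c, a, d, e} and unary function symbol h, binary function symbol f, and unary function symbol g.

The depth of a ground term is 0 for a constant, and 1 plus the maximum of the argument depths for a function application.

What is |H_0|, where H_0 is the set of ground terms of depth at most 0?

4

Write N_k for the number of ground terms of depth ≤ k. A term of depth ≤ k is either a constant or a function symbol applied to arguments of depth ≤ k−1, so N_k = 4 + N_{k-1} + N_{k-1}^2 + N_{k-1}.
N_0 = 4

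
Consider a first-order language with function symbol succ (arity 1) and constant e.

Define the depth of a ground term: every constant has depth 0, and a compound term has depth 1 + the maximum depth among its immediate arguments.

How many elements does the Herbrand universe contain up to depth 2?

If N_k denotes the number of depth-≤k ground terms, the 1 constant gives N_0 = 1, and each function symbol of arity r contributes N_{k-1}^r new terms at level k: N_k = 1 + N_{k-1}.
N_0 = 1
N_1 = 1 + 1 = 2
N_2 = 1 + 2 = 3
Explicitly: e, succ(e), succ(succ(e)).

3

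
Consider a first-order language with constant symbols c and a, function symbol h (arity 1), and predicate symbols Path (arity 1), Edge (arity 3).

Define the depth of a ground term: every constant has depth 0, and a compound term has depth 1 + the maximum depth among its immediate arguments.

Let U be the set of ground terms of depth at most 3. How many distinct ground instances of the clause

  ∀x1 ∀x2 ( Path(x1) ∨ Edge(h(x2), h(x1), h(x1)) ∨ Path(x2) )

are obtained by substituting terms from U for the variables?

Ground terms of depth ≤ 3:
  Count level by level. With function symbols h/1, the terms of depth ≤ k are the 2 constants together with each function applied to depth-≤(k−1) tuples, so N_k = 2 + N_{k-1}.
  N_0 = 2
  N_1 = 2 + 2 = 4
  N_2 = 2 + 4 = 6
  N_3 = 2 + 6 = 8
  Explicitly: c, a, h(c), h(a), h(h(c)), h(h(a)), h(h(h(c))), h(h(h(a))).
So there are 8 ground terms available for substitution.
There are 2 variables to instantiate (x1, x2), each occurring in at least one literal, so different choices give different ground instances.
Number of ground instances = 8^2 = 64.

64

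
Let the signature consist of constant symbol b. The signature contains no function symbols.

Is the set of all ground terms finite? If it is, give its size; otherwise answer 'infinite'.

1

There are no function symbols, so the only ground term is the single constant.
The Herbrand universe is {b}, finite with 1 element.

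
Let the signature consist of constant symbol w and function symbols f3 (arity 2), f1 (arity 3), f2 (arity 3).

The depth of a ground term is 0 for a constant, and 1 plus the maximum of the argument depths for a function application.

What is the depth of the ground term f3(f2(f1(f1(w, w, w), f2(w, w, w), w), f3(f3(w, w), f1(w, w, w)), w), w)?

depth(f1(w, w, w)) = 1 + max(0, 0, 0) = 1
depth(f2(w, w, w)) = 1 + max(0, 0, 0) = 1
depth(f1(f1(w, w, w), f2(w, w, w), w)) = 1 + max(1, 1, 0) = 2
depth(f3(w, w)) = 1 + max(0, 0) = 1
depth(f3(f3(w, w), f1(w, w, w))) = 1 + max(1, 1) = 2
depth(f2(f1(f1(w, w, w), f2(w, w, w), w), f3(f3(w, w), f1(w, w, w)), w)) = 1 + max(2, 2, 0) = 3
depth(f3(f2(f1(f1(w, w, w), f2(w, w, w), w), f3(f3(w, w), f1(w, w, w)), w), w)) = 1 + max(3, 0) = 4

4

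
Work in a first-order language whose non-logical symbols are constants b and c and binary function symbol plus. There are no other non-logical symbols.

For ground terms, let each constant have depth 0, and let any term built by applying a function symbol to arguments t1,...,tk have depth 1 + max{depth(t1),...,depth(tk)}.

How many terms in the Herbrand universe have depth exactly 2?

Let N_k count ground terms of depth at most k. Each non-constant term of depth ≤ k is some function symbol applied to depth-≤(k−1) arguments, giving N_k = 2 + N_{k-1}^2.
N_0 = 2
N_1 = 2 + 2^2 = 6
N_2 = 2 + 6^2 = 38
Terms of depth exactly 2: N_2 − N_1 = 38 − 6 = 32.

32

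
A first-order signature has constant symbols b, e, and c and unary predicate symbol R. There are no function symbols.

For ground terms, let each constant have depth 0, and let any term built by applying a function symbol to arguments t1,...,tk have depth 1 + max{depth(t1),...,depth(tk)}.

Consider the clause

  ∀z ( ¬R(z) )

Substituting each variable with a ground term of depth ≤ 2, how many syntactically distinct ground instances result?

Ground terms of depth ≤ 2:
  With no function symbols every ground term is a constant, so there are exactly 3 ground terms at every depth bound.
  N_0 = 3
  N_1 = 3
  N_2 = 3
So there are 3 ground terms available for substitution.
There is 1 variable to instantiate (z),  occurring in at least one literal, so different choices give different ground instances.
Number of ground instances = 3.

3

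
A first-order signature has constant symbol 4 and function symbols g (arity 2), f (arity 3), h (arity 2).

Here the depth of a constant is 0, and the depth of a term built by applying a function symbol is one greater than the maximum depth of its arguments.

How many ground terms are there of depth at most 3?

If N_k denotes the number of depth-≤k ground terms, the 1 constant gives N_0 = 1, and each function symbol of arity r contributes N_{k-1}^r new terms at level k: N_k = 1 + N_{k-1}^2 + N_{k-1}^3 + N_{k-1}^2.
N_0 = 1
N_1 = 1 + 1^2 + 1^3 + 1^2 = 4
N_2 = 1 + 4^2 + 4^3 + 4^2 = 97
N_3 = 1 + 97^2 + 97^3 + 97^2 = 931492

931492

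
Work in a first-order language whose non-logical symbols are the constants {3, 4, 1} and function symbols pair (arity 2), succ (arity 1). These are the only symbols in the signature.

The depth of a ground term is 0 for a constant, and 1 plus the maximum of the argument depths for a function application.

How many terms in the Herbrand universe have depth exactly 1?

Let N_k count ground terms of depth at most k. Each non-constant term of depth ≤ k is some function symbol applied to depth-≤(k−1) arguments, giving N_k = 3 + N_{k-1}^2 + N_{k-1}.
N_0 = 3
N_1 = 3 + 3^2 + 3 = 15
Terms of depth exactly 1: N_1 − N_0 = 15 − 3 = 12.

12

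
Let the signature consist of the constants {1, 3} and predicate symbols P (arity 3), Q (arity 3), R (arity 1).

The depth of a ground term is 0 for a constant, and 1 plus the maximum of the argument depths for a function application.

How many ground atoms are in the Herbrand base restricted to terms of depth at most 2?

18

First count ground terms of depth ≤ 2.
With no function symbols every ground term is a constant, so there are exactly 2 ground terms at every depth bound.
N_0 = 2
N_1 = 2
N_2 = 2
So |H| = 2.
Each predicate of arity r yields |H|^r ground atoms (one per choice of an r-tuple from H):
  P: 2^3 = 8;  Q: 2^3 = 8;  R: 2
Total ground atoms: 8 + 8 + 2 = 18.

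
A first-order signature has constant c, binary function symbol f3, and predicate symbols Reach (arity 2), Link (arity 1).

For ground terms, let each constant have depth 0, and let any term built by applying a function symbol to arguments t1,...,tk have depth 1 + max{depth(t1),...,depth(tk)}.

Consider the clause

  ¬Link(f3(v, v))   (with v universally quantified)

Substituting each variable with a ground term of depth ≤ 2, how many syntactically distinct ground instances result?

5

Ground terms of depth ≤ 2:
  If N_k denotes the number of depth-≤k ground terms, the 1 constant gives N_0 = 1, and each function symbol of arity r contributes N_{k-1}^r new terms at level k: N_k = 1 + N_{k-1}^2.
  N_0 = 1
  N_1 = 1 + 1^2 = 2
  N_2 = 1 + 2^2 = 5
So there are 5 ground terms available for substitution.
The body mentions the single quantified variable v; since ground terms form a free algebra, no two substitutions collapse to the same formula.
Number of ground instances = 5.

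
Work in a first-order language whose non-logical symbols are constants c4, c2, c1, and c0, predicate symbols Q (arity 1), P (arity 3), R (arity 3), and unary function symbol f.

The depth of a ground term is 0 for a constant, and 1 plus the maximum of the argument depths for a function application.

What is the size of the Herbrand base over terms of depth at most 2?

First count ground terms of depth ≤ 2.
Let N_k = |{terms of depth ≤ k}|. Then N_0 = 4 and N_k = 4 + N_{k-1} for k ≥ 1 (one summand per function symbol, arity giving the exponent).
N_0 = 4
N_1 = 4 + 4 = 8
N_2 = 4 + 8 = 12
So |H| = 12.
Ground atoms are formed by filling each argument slot of a predicate with a term from H, so an r-ary predicate gives |H|^r atoms:
  Q: 12;  P: 12^3 = 1728;  R: 12^3 = 1728
Total ground atoms: 12 + 1728 + 1728 = 3468.

3468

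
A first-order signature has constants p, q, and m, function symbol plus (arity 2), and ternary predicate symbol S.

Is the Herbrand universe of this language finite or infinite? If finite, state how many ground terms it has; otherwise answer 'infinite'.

The signature has at least one function symbol (plus, arity 2) and at least one constant (p).
Iterating plus gives infinitely many distinct ground terms: p, plus(p, p), plus(plus(p, p), plus(p, p)), ...
So the Herbrand universe is infinite.

infinite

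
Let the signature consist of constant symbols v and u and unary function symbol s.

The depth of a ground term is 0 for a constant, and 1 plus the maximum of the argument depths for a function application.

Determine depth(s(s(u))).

depth(s(u)) = 1 + depth(u) = 1 + 0 = 1
depth(s(s(u))) = 1 + depth(s(u)) = 1 + 1 = 2

2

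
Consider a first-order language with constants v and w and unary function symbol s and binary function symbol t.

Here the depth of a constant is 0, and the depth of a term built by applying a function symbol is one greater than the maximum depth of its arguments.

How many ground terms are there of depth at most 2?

Let N_k = |{terms of depth ≤ k}|. Then N_0 = 2 and N_k = 2 + N_{k-1} + N_{k-1}^2 for k ≥ 1 (one summand per function symbol, arity giving the exponent).
N_0 = 2
N_1 = 2 + 2 + 2^2 = 8
N_2 = 2 + 8 + 8^2 = 74

74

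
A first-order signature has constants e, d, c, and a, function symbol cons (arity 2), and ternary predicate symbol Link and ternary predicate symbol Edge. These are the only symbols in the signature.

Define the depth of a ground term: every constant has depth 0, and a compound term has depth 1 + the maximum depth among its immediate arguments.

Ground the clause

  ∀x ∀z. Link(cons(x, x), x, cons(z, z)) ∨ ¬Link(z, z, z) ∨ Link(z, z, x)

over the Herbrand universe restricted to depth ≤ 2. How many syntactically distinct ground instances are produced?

163216

Ground terms of depth ≤ 2:
  Let N_k count ground terms of depth at most k. Each non-constant term of depth ≤ k is some function symbol applied to depth-≤(k−1) arguments, giving N_k = 4 + N_{k-1}^2.
  N_0 = 4
  N_1 = 4 + 4^2 = 20
  N_2 = 4 + 20^2 = 404
So there are 404 ground terms available for substitution.
There are 2 variables to instantiate (x, z), each occurring in at least one literal, so different choices give different ground instances.
Number of ground instances = 404^2 = 163216.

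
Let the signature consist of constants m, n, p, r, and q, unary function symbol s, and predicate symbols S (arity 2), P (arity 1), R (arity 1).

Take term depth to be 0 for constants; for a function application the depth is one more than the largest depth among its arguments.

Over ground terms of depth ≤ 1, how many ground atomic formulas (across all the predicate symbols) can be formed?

120

First count ground terms of depth ≤ 1.
Count level by level. With function symbols s/1, the terms of depth ≤ k are the 5 constants together with each function applied to depth-≤(k−1) tuples, so N_k = 5 + N_{k-1}.
N_0 = 5
N_1 = 5 + 5 = 10
Explicitly: m, n, p, r, q, s(m), s(n), s(p), s(r), s(q).
So |H| = 10.
A ground atom is a predicate applied to a tuple of terms from H, so the count is the sum over predicates of |H|^arity:
  S: 10^2 = 100;  P: 10;  R: 10
Total ground atoms: 100 + 10 + 10 = 120.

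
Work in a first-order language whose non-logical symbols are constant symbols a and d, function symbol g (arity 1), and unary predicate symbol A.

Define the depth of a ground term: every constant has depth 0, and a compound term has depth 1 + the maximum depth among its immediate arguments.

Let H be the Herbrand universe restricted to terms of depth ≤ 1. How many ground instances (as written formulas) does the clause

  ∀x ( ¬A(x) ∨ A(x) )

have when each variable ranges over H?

4

Ground terms of depth ≤ 1:
  Write N_k for the number of ground terms of depth ≤ k. A term of depth ≤ k is either a constant or a function symbol applied to arguments of depth ≤ k−1, so N_k = 2 + N_{k-1}.
  N_0 = 2
  N_1 = 2 + 2 = 4
  Explicitly: a, d, g(a), g(d).
So there are 4 ground terms available for substitution.
The body mentions the single quantified variable x; since ground terms form a free algebra, no two substitutions collapse to the same formula.
Number of ground instances = 4.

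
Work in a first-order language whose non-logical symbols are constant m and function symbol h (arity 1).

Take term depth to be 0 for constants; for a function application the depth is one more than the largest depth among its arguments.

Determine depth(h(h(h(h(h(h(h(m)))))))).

depth(h(m)) = 1 + depth(m) = 1 + 0 = 1
depth(h(h(m))) = 1 + depth(h(m)) = 1 + 1 = 2
depth(h(h(h(m)))) = 1 + depth(h(h(m))) = 1 + 2 = 3
depth(h(h(h(h(m))))) = 1 + depth(h(h(h(m)))) = 1 + 3 = 4
depth(h(h(h(h(h(m)))))) = 1 + depth(h(h(h(h(m))))) = 1 + 4 = 5
depth(h(h(h(h(h(h(m))))))) = 1 + depth(h(h(h(h(h(m)))))) = 1 + 5 = 6
depth(h(h(h(h(h(h(h(m)))))))) = 1 + depth(h(h(h(h(h(h(m))))))) = 1 + 6 = 7

7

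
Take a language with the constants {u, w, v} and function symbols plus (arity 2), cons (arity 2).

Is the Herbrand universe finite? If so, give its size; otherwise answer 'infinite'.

The signature has at least one function symbol (plus, arity 2) and at least one constant (u).
Iterating plus gives infinitely many distinct ground terms: u, plus(u, u), plus(plus(u, u), plus(u, u)), ...
So the Herbrand universe is infinite.

infinite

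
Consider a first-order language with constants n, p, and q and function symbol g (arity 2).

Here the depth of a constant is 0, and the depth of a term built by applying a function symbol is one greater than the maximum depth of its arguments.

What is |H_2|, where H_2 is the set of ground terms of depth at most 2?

Write N_k for the number of ground terms of depth ≤ k. A term of depth ≤ k is either a constant or a function symbol applied to arguments of depth ≤ k−1, so N_k = 3 + N_{k-1}^2.
N_0 = 3
N_1 = 3 + 3^2 = 12
N_2 = 3 + 12^2 = 147

147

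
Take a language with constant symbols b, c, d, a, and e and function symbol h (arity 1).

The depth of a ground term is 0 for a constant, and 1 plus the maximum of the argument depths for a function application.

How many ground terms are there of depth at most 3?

20

Let N_k = |{terms of depth ≤ k}|. Then N_0 = 5 and N_k = 5 + N_{k-1} for k ≥ 1 (one summand per function symbol, arity giving the exponent).
N_0 = 5
N_1 = 5 + 5 = 10
N_2 = 5 + 10 = 15
N_3 = 5 + 15 = 20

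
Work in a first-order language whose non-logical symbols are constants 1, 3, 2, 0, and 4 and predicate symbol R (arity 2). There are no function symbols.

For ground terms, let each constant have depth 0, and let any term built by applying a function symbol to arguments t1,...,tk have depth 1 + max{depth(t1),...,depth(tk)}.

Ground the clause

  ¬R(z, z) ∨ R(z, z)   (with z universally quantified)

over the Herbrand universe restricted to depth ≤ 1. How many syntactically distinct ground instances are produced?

Ground terms of depth ≤ 1:
  With no function symbols every ground term is a constant, so there are exactly 5 ground terms at every depth bound.
  N_0 = 5
  N_1 = 5
So there are 5 ground terms available for substitution.
The clause has 1 distinct variable (z), which appears in the body. In the free term algebra distinct substitutions yield syntactically distinct ground instances.
Number of ground instances = 5.

5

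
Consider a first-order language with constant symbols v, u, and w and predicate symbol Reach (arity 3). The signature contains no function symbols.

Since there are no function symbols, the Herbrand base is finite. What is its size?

27

With no function symbols, the Herbrand universe is just the 3 constants.
Ground atoms per predicate: Reach: 3^3 = 27.
Herbrand base size = 27 = 27.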